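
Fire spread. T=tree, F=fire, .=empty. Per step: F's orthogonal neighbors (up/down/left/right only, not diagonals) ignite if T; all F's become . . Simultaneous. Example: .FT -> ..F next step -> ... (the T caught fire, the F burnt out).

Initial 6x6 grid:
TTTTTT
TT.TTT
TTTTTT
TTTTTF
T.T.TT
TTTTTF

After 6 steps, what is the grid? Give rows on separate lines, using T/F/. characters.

Step 1: 4 trees catch fire, 2 burn out
  TTTTTT
  TT.TTT
  TTTTTF
  TTTTF.
  T.T.TF
  TTTTF.
Step 2: 5 trees catch fire, 4 burn out
  TTTTTT
  TT.TTF
  TTTTF.
  TTTF..
  T.T.F.
  TTTF..
Step 3: 5 trees catch fire, 5 burn out
  TTTTTF
  TT.TF.
  TTTF..
  TTF...
  T.T...
  TTF...
Step 4: 6 trees catch fire, 5 burn out
  TTTTF.
  TT.F..
  TTF...
  TF....
  T.F...
  TF....
Step 5: 4 trees catch fire, 6 burn out
  TTTF..
  TT....
  TF....
  F.....
  T.....
  F.....
Step 6: 4 trees catch fire, 4 burn out
  TTF...
  TF....
  F.....
  ......
  F.....
  ......

TTF...
TF....
F.....
......
F.....
......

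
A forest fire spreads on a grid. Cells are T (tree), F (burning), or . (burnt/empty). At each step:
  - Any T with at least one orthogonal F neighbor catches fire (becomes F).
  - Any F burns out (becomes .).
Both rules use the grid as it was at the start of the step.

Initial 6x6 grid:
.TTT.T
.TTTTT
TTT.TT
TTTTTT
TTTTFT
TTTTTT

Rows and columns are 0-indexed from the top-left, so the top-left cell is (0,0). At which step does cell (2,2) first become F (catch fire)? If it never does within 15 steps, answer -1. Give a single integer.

Step 1: cell (2,2)='T' (+4 fires, +1 burnt)
Step 2: cell (2,2)='T' (+6 fires, +4 burnt)
Step 3: cell (2,2)='T' (+5 fires, +6 burnt)
Step 4: cell (2,2)='F' (+6 fires, +5 burnt)
  -> target ignites at step 4
Step 5: cell (2,2)='.' (+6 fires, +6 burnt)
Step 6: cell (2,2)='.' (+3 fires, +6 burnt)
Step 7: cell (2,2)='.' (+1 fires, +3 burnt)
Step 8: cell (2,2)='.' (+0 fires, +1 burnt)
  fire out at step 8

4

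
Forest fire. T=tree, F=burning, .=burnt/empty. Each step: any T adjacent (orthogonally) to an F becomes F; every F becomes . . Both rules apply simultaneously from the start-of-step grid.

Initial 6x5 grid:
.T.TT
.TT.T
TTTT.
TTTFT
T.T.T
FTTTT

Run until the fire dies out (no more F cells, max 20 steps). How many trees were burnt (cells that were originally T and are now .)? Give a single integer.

Answer: 18

Derivation:
Step 1: +5 fires, +2 burnt (F count now 5)
Step 2: +6 fires, +5 burnt (F count now 6)
Step 3: +5 fires, +6 burnt (F count now 5)
Step 4: +1 fires, +5 burnt (F count now 1)
Step 5: +1 fires, +1 burnt (F count now 1)
Step 6: +0 fires, +1 burnt (F count now 0)
Fire out after step 6
Initially T: 21, now '.': 27
Total burnt (originally-T cells now '.'): 18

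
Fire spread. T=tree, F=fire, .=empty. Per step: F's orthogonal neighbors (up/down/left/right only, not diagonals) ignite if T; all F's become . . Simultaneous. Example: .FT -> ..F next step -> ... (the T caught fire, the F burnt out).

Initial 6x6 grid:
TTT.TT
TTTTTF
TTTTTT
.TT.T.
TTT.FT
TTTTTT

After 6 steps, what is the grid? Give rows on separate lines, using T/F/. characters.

Step 1: 6 trees catch fire, 2 burn out
  TTT.TF
  TTTTF.
  TTTTTF
  .TT.F.
  TTT..F
  TTTTFT
Step 2: 5 trees catch fire, 6 burn out
  TTT.F.
  TTTF..
  TTTTF.
  .TT...
  TTT...
  TTTF.F
Step 3: 3 trees catch fire, 5 burn out
  TTT...
  TTF...
  TTTF..
  .TT...
  TTT...
  TTF...
Step 4: 5 trees catch fire, 3 burn out
  TTF...
  TF....
  TTF...
  .TT...
  TTF...
  TF....
Step 5: 6 trees catch fire, 5 burn out
  TF....
  F.....
  TF....
  .TF...
  TF....
  F.....
Step 6: 4 trees catch fire, 6 burn out
  F.....
  ......
  F.....
  .F....
  F.....
  ......

F.....
......
F.....
.F....
F.....
......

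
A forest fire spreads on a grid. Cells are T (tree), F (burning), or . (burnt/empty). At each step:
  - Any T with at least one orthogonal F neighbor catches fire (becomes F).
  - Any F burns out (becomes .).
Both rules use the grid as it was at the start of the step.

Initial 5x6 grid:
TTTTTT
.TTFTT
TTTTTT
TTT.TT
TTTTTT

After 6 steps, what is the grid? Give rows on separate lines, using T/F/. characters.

Step 1: 4 trees catch fire, 1 burn out
  TTTFTT
  .TF.FT
  TTTFTT
  TTT.TT
  TTTTTT
Step 2: 6 trees catch fire, 4 burn out
  TTF.FT
  .F...F
  TTF.FT
  TTT.TT
  TTTTTT
Step 3: 6 trees catch fire, 6 burn out
  TF...F
  ......
  TF...F
  TTF.FT
  TTTTTT
Step 4: 6 trees catch fire, 6 burn out
  F.....
  ......
  F.....
  TF...F
  TTFTFT
Step 5: 4 trees catch fire, 6 burn out
  ......
  ......
  ......
  F.....
  TF.F.F
Step 6: 1 trees catch fire, 4 burn out
  ......
  ......
  ......
  ......
  F.....

......
......
......
......
F.....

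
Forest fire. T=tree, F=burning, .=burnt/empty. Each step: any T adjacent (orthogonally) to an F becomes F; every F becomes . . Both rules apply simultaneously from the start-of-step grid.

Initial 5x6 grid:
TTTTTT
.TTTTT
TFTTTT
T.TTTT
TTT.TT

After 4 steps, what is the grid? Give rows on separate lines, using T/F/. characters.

Step 1: 3 trees catch fire, 1 burn out
  TTTTTT
  .FTTTT
  F.FTTT
  T.TTTT
  TTT.TT
Step 2: 5 trees catch fire, 3 burn out
  TFTTTT
  ..FTTT
  ...FTT
  F.FTTT
  TTT.TT
Step 3: 7 trees catch fire, 5 burn out
  F.FTTT
  ...FTT
  ....FT
  ...FTT
  FTF.TT
Step 4: 5 trees catch fire, 7 burn out
  ...FTT
  ....FT
  .....F
  ....FT
  .F..TT

...FTT
....FT
.....F
....FT
.F..TT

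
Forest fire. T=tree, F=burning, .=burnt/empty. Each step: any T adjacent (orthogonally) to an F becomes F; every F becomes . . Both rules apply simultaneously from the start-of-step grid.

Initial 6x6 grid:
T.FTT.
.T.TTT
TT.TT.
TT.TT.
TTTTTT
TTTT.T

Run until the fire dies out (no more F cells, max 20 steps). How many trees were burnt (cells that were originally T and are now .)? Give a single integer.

Answer: 25

Derivation:
Step 1: +1 fires, +1 burnt (F count now 1)
Step 2: +2 fires, +1 burnt (F count now 2)
Step 3: +2 fires, +2 burnt (F count now 2)
Step 4: +3 fires, +2 burnt (F count now 3)
Step 5: +2 fires, +3 burnt (F count now 2)
Step 6: +3 fires, +2 burnt (F count now 3)
Step 7: +3 fires, +3 burnt (F count now 3)
Step 8: +4 fires, +3 burnt (F count now 4)
Step 9: +3 fires, +4 burnt (F count now 3)
Step 10: +2 fires, +3 burnt (F count now 2)
Step 11: +0 fires, +2 burnt (F count now 0)
Fire out after step 11
Initially T: 26, now '.': 35
Total burnt (originally-T cells now '.'): 25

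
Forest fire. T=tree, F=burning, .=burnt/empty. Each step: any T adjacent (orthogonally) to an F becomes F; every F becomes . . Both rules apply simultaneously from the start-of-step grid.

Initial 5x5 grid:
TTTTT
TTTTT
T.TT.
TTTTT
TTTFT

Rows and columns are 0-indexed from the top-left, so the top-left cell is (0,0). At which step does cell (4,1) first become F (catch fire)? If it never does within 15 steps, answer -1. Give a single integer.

Step 1: cell (4,1)='T' (+3 fires, +1 burnt)
Step 2: cell (4,1)='F' (+4 fires, +3 burnt)
  -> target ignites at step 2
Step 3: cell (4,1)='.' (+4 fires, +4 burnt)
Step 4: cell (4,1)='.' (+4 fires, +4 burnt)
Step 5: cell (4,1)='.' (+4 fires, +4 burnt)
Step 6: cell (4,1)='.' (+2 fires, +4 burnt)
Step 7: cell (4,1)='.' (+1 fires, +2 burnt)
Step 8: cell (4,1)='.' (+0 fires, +1 burnt)
  fire out at step 8

2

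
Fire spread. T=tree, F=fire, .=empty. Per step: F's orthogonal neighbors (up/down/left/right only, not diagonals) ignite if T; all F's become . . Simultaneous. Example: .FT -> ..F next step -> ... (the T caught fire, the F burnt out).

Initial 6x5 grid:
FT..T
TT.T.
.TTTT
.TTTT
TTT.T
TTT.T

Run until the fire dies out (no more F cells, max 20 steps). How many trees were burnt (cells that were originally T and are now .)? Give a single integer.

Step 1: +2 fires, +1 burnt (F count now 2)
Step 2: +1 fires, +2 burnt (F count now 1)
Step 3: +1 fires, +1 burnt (F count now 1)
Step 4: +2 fires, +1 burnt (F count now 2)
Step 5: +3 fires, +2 burnt (F count now 3)
Step 6: +6 fires, +3 burnt (F count now 6)
Step 7: +3 fires, +6 burnt (F count now 3)
Step 8: +1 fires, +3 burnt (F count now 1)
Step 9: +1 fires, +1 burnt (F count now 1)
Step 10: +0 fires, +1 burnt (F count now 0)
Fire out after step 10
Initially T: 21, now '.': 29
Total burnt (originally-T cells now '.'): 20

Answer: 20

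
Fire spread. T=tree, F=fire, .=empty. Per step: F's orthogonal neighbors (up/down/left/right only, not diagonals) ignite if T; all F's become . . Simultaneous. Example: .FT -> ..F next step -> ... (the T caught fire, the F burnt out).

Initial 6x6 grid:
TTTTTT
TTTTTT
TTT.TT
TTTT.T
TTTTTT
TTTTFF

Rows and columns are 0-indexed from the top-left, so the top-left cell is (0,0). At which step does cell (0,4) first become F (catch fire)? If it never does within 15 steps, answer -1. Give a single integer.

Step 1: cell (0,4)='T' (+3 fires, +2 burnt)
Step 2: cell (0,4)='T' (+3 fires, +3 burnt)
Step 3: cell (0,4)='T' (+4 fires, +3 burnt)
Step 4: cell (0,4)='T' (+5 fires, +4 burnt)
Step 5: cell (0,4)='T' (+5 fires, +5 burnt)
Step 6: cell (0,4)='F' (+5 fires, +5 burnt)
  -> target ignites at step 6
Step 7: cell (0,4)='.' (+4 fires, +5 burnt)
Step 8: cell (0,4)='.' (+2 fires, +4 burnt)
Step 9: cell (0,4)='.' (+1 fires, +2 burnt)
Step 10: cell (0,4)='.' (+0 fires, +1 burnt)
  fire out at step 10

6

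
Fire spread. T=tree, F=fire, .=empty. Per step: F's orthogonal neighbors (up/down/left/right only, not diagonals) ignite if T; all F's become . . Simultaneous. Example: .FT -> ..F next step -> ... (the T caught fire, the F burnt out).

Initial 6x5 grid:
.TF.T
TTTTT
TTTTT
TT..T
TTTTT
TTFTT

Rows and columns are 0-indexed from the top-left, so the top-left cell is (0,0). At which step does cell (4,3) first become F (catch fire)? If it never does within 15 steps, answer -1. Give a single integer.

Step 1: cell (4,3)='T' (+5 fires, +2 burnt)
Step 2: cell (4,3)='F' (+7 fires, +5 burnt)
  -> target ignites at step 2
Step 3: cell (4,3)='.' (+7 fires, +7 burnt)
Step 4: cell (4,3)='.' (+5 fires, +7 burnt)
Step 5: cell (4,3)='.' (+0 fires, +5 burnt)
  fire out at step 5

2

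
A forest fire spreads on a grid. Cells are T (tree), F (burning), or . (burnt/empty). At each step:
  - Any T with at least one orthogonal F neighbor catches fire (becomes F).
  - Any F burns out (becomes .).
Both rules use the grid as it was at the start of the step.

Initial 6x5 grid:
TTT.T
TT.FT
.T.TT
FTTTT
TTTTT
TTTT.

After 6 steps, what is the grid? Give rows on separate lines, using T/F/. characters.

Step 1: 4 trees catch fire, 2 burn out
  TTT.T
  TT..F
  .T.FT
  .FTTT
  FTTTT
  TTTT.
Step 2: 7 trees catch fire, 4 burn out
  TTT.F
  TT...
  .F..F
  ..FFT
  .FTTT
  FTTT.
Step 3: 5 trees catch fire, 7 burn out
  TTT..
  TF...
  .....
  ....F
  ..FFT
  .FTT.
Step 4: 5 trees catch fire, 5 burn out
  TFT..
  F....
  .....
  .....
  ....F
  ..FF.
Step 5: 2 trees catch fire, 5 burn out
  F.F..
  .....
  .....
  .....
  .....
  .....
Step 6: 0 trees catch fire, 2 burn out
  .....
  .....
  .....
  .....
  .....
  .....

.....
.....
.....
.....
.....
.....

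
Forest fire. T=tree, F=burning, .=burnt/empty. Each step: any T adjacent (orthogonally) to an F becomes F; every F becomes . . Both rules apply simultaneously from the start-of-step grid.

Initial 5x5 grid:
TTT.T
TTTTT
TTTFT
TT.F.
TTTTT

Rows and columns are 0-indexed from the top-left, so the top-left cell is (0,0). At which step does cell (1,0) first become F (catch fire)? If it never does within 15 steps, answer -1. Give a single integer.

Step 1: cell (1,0)='T' (+4 fires, +2 burnt)
Step 2: cell (1,0)='T' (+5 fires, +4 burnt)
Step 3: cell (1,0)='T' (+6 fires, +5 burnt)
Step 4: cell (1,0)='F' (+4 fires, +6 burnt)
  -> target ignites at step 4
Step 5: cell (1,0)='.' (+1 fires, +4 burnt)
Step 6: cell (1,0)='.' (+0 fires, +1 burnt)
  fire out at step 6

4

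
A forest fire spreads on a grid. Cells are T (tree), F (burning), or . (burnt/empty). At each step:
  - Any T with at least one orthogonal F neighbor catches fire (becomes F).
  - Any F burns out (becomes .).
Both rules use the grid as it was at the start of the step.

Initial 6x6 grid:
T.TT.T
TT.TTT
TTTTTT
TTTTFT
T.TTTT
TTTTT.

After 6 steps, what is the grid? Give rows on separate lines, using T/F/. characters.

Step 1: 4 trees catch fire, 1 burn out
  T.TT.T
  TT.TTT
  TTTTFT
  TTTF.F
  T.TTFT
  TTTTT.
Step 2: 7 trees catch fire, 4 burn out
  T.TT.T
  TT.TFT
  TTTF.F
  TTF...
  T.TF.F
  TTTTF.
Step 3: 6 trees catch fire, 7 burn out
  T.TT.T
  TT.F.F
  TTF...
  TF....
  T.F...
  TTTF..
Step 4: 5 trees catch fire, 6 burn out
  T.TF.F
  TT....
  TF....
  F.....
  T.....
  TTF...
Step 5: 5 trees catch fire, 5 burn out
  T.F...
  TF....
  F.....
  ......
  F.....
  TF....
Step 6: 2 trees catch fire, 5 burn out
  T.....
  F.....
  ......
  ......
  ......
  F.....

T.....
F.....
......
......
......
F.....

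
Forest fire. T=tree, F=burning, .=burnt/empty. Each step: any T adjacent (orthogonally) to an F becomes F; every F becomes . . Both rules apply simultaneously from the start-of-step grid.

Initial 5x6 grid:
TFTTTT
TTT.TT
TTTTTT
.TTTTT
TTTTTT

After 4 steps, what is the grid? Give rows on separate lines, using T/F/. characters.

Step 1: 3 trees catch fire, 1 burn out
  F.FTTT
  TFT.TT
  TTTTTT
  .TTTTT
  TTTTTT
Step 2: 4 trees catch fire, 3 burn out
  ...FTT
  F.F.TT
  TFTTTT
  .TTTTT
  TTTTTT
Step 3: 4 trees catch fire, 4 burn out
  ....FT
  ....TT
  F.FTTT
  .FTTTT
  TTTTTT
Step 4: 5 trees catch fire, 4 burn out
  .....F
  ....FT
  ...FTT
  ..FTTT
  TFTTTT

.....F
....FT
...FTT
..FTTT
TFTTTT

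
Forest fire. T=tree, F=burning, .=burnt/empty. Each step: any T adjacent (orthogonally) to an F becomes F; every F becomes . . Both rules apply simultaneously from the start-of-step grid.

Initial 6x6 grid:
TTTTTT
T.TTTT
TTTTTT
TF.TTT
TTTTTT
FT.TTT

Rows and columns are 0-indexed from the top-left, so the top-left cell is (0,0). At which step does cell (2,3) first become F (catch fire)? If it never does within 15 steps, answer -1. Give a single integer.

Step 1: cell (2,3)='T' (+5 fires, +2 burnt)
Step 2: cell (2,3)='T' (+3 fires, +5 burnt)
Step 3: cell (2,3)='F' (+4 fires, +3 burnt)
  -> target ignites at step 3
Step 4: cell (2,3)='.' (+7 fires, +4 burnt)
Step 5: cell (2,3)='.' (+7 fires, +7 burnt)
Step 6: cell (2,3)='.' (+4 fires, +7 burnt)
Step 7: cell (2,3)='.' (+1 fires, +4 burnt)
Step 8: cell (2,3)='.' (+0 fires, +1 burnt)
  fire out at step 8

3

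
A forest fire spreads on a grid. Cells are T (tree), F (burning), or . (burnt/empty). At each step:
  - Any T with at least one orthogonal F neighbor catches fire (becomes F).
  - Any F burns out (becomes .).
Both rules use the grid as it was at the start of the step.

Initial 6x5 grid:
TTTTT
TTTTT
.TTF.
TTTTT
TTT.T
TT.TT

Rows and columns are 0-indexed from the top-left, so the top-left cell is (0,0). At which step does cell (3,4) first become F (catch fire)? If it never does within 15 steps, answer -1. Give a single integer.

Step 1: cell (3,4)='T' (+3 fires, +1 burnt)
Step 2: cell (3,4)='F' (+6 fires, +3 burnt)
  -> target ignites at step 2
Step 3: cell (3,4)='.' (+6 fires, +6 burnt)
Step 4: cell (3,4)='.' (+5 fires, +6 burnt)
Step 5: cell (3,4)='.' (+4 fires, +5 burnt)
Step 6: cell (3,4)='.' (+1 fires, +4 burnt)
Step 7: cell (3,4)='.' (+0 fires, +1 burnt)
  fire out at step 7

2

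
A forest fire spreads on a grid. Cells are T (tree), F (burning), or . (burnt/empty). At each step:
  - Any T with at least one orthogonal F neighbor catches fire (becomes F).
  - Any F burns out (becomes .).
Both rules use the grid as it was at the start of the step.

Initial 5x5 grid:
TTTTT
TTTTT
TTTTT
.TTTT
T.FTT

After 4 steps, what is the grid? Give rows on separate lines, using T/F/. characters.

Step 1: 2 trees catch fire, 1 burn out
  TTTTT
  TTTTT
  TTTTT
  .TFTT
  T..FT
Step 2: 4 trees catch fire, 2 burn out
  TTTTT
  TTTTT
  TTFTT
  .F.FT
  T...F
Step 3: 4 trees catch fire, 4 burn out
  TTTTT
  TTFTT
  TF.FT
  ....F
  T....
Step 4: 5 trees catch fire, 4 burn out
  TTFTT
  TF.FT
  F...F
  .....
  T....

TTFTT
TF.FT
F...F
.....
T....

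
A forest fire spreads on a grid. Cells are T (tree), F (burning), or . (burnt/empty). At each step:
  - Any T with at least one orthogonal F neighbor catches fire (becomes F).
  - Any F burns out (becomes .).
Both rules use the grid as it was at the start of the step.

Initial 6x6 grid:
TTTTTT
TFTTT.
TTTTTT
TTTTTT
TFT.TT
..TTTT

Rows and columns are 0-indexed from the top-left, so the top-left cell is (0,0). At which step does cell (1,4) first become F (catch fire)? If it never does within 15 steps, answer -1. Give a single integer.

Step 1: cell (1,4)='T' (+7 fires, +2 burnt)
Step 2: cell (1,4)='T' (+8 fires, +7 burnt)
Step 3: cell (1,4)='F' (+5 fires, +8 burnt)
  -> target ignites at step 3
Step 4: cell (1,4)='.' (+4 fires, +5 burnt)
Step 5: cell (1,4)='.' (+5 fires, +4 burnt)
Step 6: cell (1,4)='.' (+1 fires, +5 burnt)
Step 7: cell (1,4)='.' (+0 fires, +1 burnt)
  fire out at step 7

3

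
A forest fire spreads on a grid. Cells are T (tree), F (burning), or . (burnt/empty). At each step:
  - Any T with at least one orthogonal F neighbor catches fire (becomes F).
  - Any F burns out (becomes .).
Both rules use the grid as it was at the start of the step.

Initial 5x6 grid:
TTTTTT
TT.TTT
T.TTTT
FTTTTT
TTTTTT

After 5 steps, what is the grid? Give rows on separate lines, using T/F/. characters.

Step 1: 3 trees catch fire, 1 burn out
  TTTTTT
  TT.TTT
  F.TTTT
  .FTTTT
  FTTTTT
Step 2: 3 trees catch fire, 3 burn out
  TTTTTT
  FT.TTT
  ..TTTT
  ..FTTT
  .FTTTT
Step 3: 5 trees catch fire, 3 burn out
  FTTTTT
  .F.TTT
  ..FTTT
  ...FTT
  ..FTTT
Step 4: 4 trees catch fire, 5 burn out
  .FTTTT
  ...TTT
  ...FTT
  ....FT
  ...FTT
Step 5: 5 trees catch fire, 4 burn out
  ..FTTT
  ...FTT
  ....FT
  .....F
  ....FT

..FTTT
...FTT
....FT
.....F
....FT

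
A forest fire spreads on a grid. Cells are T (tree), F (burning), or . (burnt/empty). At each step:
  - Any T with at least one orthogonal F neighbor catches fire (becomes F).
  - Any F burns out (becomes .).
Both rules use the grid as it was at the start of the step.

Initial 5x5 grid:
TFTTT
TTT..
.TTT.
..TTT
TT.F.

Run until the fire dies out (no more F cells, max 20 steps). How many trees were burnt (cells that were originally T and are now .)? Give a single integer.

Step 1: +4 fires, +2 burnt (F count now 4)
Step 2: +7 fires, +4 burnt (F count now 7)
Step 3: +2 fires, +7 burnt (F count now 2)
Step 4: +0 fires, +2 burnt (F count now 0)
Fire out after step 4
Initially T: 15, now '.': 23
Total burnt (originally-T cells now '.'): 13

Answer: 13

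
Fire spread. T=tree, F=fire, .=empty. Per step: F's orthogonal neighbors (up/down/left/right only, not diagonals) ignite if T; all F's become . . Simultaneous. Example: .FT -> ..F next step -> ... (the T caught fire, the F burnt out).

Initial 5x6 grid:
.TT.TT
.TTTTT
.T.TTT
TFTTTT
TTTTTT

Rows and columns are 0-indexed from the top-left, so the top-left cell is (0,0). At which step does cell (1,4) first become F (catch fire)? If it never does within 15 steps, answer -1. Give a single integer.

Step 1: cell (1,4)='T' (+4 fires, +1 burnt)
Step 2: cell (1,4)='T' (+4 fires, +4 burnt)
Step 3: cell (1,4)='T' (+5 fires, +4 burnt)
Step 4: cell (1,4)='T' (+5 fires, +5 burnt)
Step 5: cell (1,4)='F' (+3 fires, +5 burnt)
  -> target ignites at step 5
Step 6: cell (1,4)='.' (+2 fires, +3 burnt)
Step 7: cell (1,4)='.' (+1 fires, +2 burnt)
Step 8: cell (1,4)='.' (+0 fires, +1 burnt)
  fire out at step 8

5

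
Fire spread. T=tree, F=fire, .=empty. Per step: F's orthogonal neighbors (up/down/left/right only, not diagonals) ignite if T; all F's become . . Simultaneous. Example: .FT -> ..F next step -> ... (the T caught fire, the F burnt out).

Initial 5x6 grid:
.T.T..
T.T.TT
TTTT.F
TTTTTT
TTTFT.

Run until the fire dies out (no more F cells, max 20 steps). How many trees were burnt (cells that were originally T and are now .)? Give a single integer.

Answer: 18

Derivation:
Step 1: +5 fires, +2 burnt (F count now 5)
Step 2: +5 fires, +5 burnt (F count now 5)
Step 3: +3 fires, +5 burnt (F count now 3)
Step 4: +3 fires, +3 burnt (F count now 3)
Step 5: +1 fires, +3 burnt (F count now 1)
Step 6: +1 fires, +1 burnt (F count now 1)
Step 7: +0 fires, +1 burnt (F count now 0)
Fire out after step 7
Initially T: 20, now '.': 28
Total burnt (originally-T cells now '.'): 18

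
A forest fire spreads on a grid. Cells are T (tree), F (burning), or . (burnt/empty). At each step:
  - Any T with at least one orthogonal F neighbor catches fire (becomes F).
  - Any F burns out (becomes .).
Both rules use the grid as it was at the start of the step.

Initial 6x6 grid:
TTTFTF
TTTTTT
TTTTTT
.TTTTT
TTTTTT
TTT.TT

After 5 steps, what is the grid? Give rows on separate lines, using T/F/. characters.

Step 1: 4 trees catch fire, 2 burn out
  TTF.F.
  TTTFTF
  TTTTTT
  .TTTTT
  TTTTTT
  TTT.TT
Step 2: 5 trees catch fire, 4 burn out
  TF....
  TTF.F.
  TTTFTF
  .TTTTT
  TTTTTT
  TTT.TT
Step 3: 6 trees catch fire, 5 burn out
  F.....
  TF....
  TTF.F.
  .TTFTF
  TTTTTT
  TTT.TT
Step 4: 6 trees catch fire, 6 burn out
  ......
  F.....
  TF....
  .TF.F.
  TTTFTF
  TTT.TT
Step 5: 5 trees catch fire, 6 burn out
  ......
  ......
  F.....
  .F....
  TTF.F.
  TTT.TF

......
......
F.....
.F....
TTF.F.
TTT.TF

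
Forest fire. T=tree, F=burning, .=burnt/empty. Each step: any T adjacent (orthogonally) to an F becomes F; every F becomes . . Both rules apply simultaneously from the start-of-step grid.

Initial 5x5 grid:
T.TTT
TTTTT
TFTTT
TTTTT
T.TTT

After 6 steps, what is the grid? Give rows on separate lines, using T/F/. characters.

Step 1: 4 trees catch fire, 1 burn out
  T.TTT
  TFTTT
  F.FTT
  TFTTT
  T.TTT
Step 2: 5 trees catch fire, 4 burn out
  T.TTT
  F.FTT
  ...FT
  F.FTT
  T.TTT
Step 3: 7 trees catch fire, 5 burn out
  F.FTT
  ...FT
  ....F
  ...FT
  F.FTT
Step 4: 4 trees catch fire, 7 burn out
  ...FT
  ....F
  .....
  ....F
  ...FT
Step 5: 2 trees catch fire, 4 burn out
  ....F
  .....
  .....
  .....
  ....F
Step 6: 0 trees catch fire, 2 burn out
  .....
  .....
  .....
  .....
  .....

.....
.....
.....
.....
.....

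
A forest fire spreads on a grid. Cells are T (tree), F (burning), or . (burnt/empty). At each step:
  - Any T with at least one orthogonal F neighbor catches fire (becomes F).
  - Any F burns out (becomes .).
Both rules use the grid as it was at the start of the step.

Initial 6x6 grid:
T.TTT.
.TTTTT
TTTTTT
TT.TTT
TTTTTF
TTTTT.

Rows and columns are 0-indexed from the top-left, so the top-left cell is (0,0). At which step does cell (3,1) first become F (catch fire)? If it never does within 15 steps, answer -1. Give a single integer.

Step 1: cell (3,1)='T' (+2 fires, +1 burnt)
Step 2: cell (3,1)='T' (+4 fires, +2 burnt)
Step 3: cell (3,1)='T' (+5 fires, +4 burnt)
Step 4: cell (3,1)='T' (+4 fires, +5 burnt)
Step 5: cell (3,1)='F' (+6 fires, +4 burnt)
  -> target ignites at step 5
Step 6: cell (3,1)='.' (+5 fires, +6 burnt)
Step 7: cell (3,1)='.' (+3 fires, +5 burnt)
Step 8: cell (3,1)='.' (+0 fires, +3 burnt)
  fire out at step 8

5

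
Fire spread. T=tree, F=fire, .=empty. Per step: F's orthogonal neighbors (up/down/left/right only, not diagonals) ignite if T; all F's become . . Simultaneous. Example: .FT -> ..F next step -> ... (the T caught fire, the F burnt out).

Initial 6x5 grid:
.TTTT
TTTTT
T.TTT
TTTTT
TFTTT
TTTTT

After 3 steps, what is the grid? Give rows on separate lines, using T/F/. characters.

Step 1: 4 trees catch fire, 1 burn out
  .TTTT
  TTTTT
  T.TTT
  TFTTT
  F.FTT
  TFTTT
Step 2: 5 trees catch fire, 4 burn out
  .TTTT
  TTTTT
  T.TTT
  F.FTT
  ...FT
  F.FTT
Step 3: 5 trees catch fire, 5 burn out
  .TTTT
  TTTTT
  F.FTT
  ...FT
  ....F
  ...FT

.TTTT
TTTTT
F.FTT
...FT
....F
...FT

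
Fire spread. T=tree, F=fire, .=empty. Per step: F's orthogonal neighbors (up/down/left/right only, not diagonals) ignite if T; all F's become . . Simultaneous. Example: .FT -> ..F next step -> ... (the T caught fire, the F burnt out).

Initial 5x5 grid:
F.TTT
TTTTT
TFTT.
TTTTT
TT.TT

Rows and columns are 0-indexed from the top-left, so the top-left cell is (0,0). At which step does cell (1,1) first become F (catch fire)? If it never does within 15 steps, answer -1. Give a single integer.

Step 1: cell (1,1)='F' (+5 fires, +2 burnt)
  -> target ignites at step 1
Step 2: cell (1,1)='.' (+5 fires, +5 burnt)
Step 3: cell (1,1)='.' (+4 fires, +5 burnt)
Step 4: cell (1,1)='.' (+4 fires, +4 burnt)
Step 5: cell (1,1)='.' (+2 fires, +4 burnt)
Step 6: cell (1,1)='.' (+0 fires, +2 burnt)
  fire out at step 6

1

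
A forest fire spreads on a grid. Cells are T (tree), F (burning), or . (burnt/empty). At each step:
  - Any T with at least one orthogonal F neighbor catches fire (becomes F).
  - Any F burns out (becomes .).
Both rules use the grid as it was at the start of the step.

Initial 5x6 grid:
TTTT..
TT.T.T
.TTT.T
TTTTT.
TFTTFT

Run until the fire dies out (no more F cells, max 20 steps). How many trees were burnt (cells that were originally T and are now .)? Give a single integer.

Step 1: +6 fires, +2 burnt (F count now 6)
Step 2: +4 fires, +6 burnt (F count now 4)
Step 3: +3 fires, +4 burnt (F count now 3)
Step 4: +3 fires, +3 burnt (F count now 3)
Step 5: +3 fires, +3 burnt (F count now 3)
Step 6: +0 fires, +3 burnt (F count now 0)
Fire out after step 6
Initially T: 21, now '.': 28
Total burnt (originally-T cells now '.'): 19

Answer: 19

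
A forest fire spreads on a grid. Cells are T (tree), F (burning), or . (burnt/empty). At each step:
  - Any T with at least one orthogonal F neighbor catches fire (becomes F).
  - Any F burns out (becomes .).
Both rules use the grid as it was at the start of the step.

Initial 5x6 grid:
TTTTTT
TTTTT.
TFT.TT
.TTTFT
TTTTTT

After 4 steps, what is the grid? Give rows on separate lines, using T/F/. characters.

Step 1: 8 trees catch fire, 2 burn out
  TTTTTT
  TFTTT.
  F.F.FT
  .FTF.F
  TTTTFT
Step 2: 9 trees catch fire, 8 burn out
  TFTTTT
  F.FTF.
  .....F
  ..F...
  TFTF.F
Step 3: 6 trees catch fire, 9 burn out
  F.FTFT
  ...F..
  ......
  ......
  F.F...
Step 4: 2 trees catch fire, 6 burn out
  ...F.F
  ......
  ......
  ......
  ......

...F.F
......
......
......
......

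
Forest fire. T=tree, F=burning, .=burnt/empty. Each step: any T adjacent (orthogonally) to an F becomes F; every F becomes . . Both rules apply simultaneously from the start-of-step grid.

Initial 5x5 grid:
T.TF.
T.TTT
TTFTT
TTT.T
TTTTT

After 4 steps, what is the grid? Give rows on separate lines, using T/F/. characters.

Step 1: 6 trees catch fire, 2 burn out
  T.F..
  T.FFT
  TF.FT
  TTF.T
  TTTTT
Step 2: 5 trees catch fire, 6 burn out
  T....
  T...F
  F...F
  TF..T
  TTFTT
Step 3: 5 trees catch fire, 5 burn out
  T....
  F....
  .....
  F...F
  TF.FT
Step 4: 3 trees catch fire, 5 burn out
  F....
  .....
  .....
  .....
  F...F

F....
.....
.....
.....
F...F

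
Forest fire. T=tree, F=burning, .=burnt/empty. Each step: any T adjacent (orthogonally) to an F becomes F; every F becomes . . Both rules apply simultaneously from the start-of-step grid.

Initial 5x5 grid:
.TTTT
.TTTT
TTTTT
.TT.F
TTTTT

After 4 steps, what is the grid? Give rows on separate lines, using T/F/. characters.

Step 1: 2 trees catch fire, 1 burn out
  .TTTT
  .TTTT
  TTTTF
  .TT..
  TTTTF
Step 2: 3 trees catch fire, 2 burn out
  .TTTT
  .TTTF
  TTTF.
  .TT..
  TTTF.
Step 3: 4 trees catch fire, 3 burn out
  .TTTF
  .TTF.
  TTF..
  .TT..
  TTF..
Step 4: 5 trees catch fire, 4 burn out
  .TTF.
  .TF..
  TF...
  .TF..
  TF...

.TTF.
.TF..
TF...
.TF..
TF...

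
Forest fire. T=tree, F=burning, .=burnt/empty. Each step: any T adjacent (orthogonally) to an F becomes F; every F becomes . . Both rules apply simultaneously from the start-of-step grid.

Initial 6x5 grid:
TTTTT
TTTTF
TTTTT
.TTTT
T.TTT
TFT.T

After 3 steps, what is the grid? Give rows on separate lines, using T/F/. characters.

Step 1: 5 trees catch fire, 2 burn out
  TTTTF
  TTTF.
  TTTTF
  .TTTT
  T.TTT
  F.F.T
Step 2: 6 trees catch fire, 5 burn out
  TTTF.
  TTF..
  TTTF.
  .TTTF
  F.FTT
  ....T
Step 3: 7 trees catch fire, 6 burn out
  TTF..
  TF...
  TTF..
  .TFF.
  ...FF
  ....T

TTF..
TF...
TTF..
.TFF.
...FF
....T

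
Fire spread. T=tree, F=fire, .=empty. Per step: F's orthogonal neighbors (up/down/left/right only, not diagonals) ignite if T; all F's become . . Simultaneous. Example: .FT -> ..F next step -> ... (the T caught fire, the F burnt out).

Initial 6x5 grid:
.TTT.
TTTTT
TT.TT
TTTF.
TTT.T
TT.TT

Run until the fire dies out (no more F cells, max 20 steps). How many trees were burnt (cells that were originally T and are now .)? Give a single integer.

Step 1: +2 fires, +1 burnt (F count now 2)
Step 2: +4 fires, +2 burnt (F count now 4)
Step 3: +6 fires, +4 burnt (F count now 6)
Step 4: +5 fires, +6 burnt (F count now 5)
Step 5: +3 fires, +5 burnt (F count now 3)
Step 6: +0 fires, +3 burnt (F count now 0)
Fire out after step 6
Initially T: 23, now '.': 27
Total burnt (originally-T cells now '.'): 20

Answer: 20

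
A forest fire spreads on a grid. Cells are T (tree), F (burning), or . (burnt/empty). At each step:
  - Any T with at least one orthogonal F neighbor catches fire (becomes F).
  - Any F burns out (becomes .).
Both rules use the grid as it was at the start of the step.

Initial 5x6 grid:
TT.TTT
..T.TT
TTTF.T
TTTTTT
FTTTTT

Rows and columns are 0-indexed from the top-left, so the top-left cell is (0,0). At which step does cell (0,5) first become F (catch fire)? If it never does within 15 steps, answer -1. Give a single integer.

Step 1: cell (0,5)='T' (+4 fires, +2 burnt)
Step 2: cell (0,5)='T' (+8 fires, +4 burnt)
Step 3: cell (0,5)='T' (+2 fires, +8 burnt)
Step 4: cell (0,5)='T' (+2 fires, +2 burnt)
Step 5: cell (0,5)='T' (+1 fires, +2 burnt)
Step 6: cell (0,5)='F' (+2 fires, +1 burnt)
  -> target ignites at step 6
Step 7: cell (0,5)='.' (+1 fires, +2 burnt)
Step 8: cell (0,5)='.' (+1 fires, +1 burnt)
Step 9: cell (0,5)='.' (+0 fires, +1 burnt)
  fire out at step 9

6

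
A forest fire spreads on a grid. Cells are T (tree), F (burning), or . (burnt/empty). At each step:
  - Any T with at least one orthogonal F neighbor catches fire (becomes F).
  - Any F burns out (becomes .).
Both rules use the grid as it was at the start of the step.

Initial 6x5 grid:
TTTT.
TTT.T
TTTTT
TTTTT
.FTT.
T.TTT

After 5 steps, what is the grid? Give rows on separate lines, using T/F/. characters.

Step 1: 2 trees catch fire, 1 burn out
  TTTT.
  TTT.T
  TTTTT
  TFTTT
  ..FT.
  T.TTT
Step 2: 5 trees catch fire, 2 burn out
  TTTT.
  TTT.T
  TFTTT
  F.FTT
  ...F.
  T.FTT
Step 3: 5 trees catch fire, 5 burn out
  TTTT.
  TFT.T
  F.FTT
  ...FT
  .....
  T..FT
Step 4: 6 trees catch fire, 5 burn out
  TFTT.
  F.F.T
  ...FT
  ....F
  .....
  T...F
Step 5: 3 trees catch fire, 6 burn out
  F.FT.
  ....T
  ....F
  .....
  .....
  T....

F.FT.
....T
....F
.....
.....
T....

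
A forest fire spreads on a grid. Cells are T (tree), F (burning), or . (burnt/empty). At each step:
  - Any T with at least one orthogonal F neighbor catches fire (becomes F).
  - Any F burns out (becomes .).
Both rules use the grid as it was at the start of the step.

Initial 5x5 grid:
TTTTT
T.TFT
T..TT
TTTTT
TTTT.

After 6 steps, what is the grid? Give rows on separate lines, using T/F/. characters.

Step 1: 4 trees catch fire, 1 burn out
  TTTFT
  T.F.F
  T..FT
  TTTTT
  TTTT.
Step 2: 4 trees catch fire, 4 burn out
  TTF.F
  T....
  T...F
  TTTFT
  TTTT.
Step 3: 4 trees catch fire, 4 burn out
  TF...
  T....
  T....
  TTF.F
  TTTF.
Step 4: 3 trees catch fire, 4 burn out
  F....
  T....
  T....
  TF...
  TTF..
Step 5: 3 trees catch fire, 3 burn out
  .....
  F....
  T....
  F....
  TF...
Step 6: 2 trees catch fire, 3 burn out
  .....
  .....
  F....
  .....
  F....

.....
.....
F....
.....
F....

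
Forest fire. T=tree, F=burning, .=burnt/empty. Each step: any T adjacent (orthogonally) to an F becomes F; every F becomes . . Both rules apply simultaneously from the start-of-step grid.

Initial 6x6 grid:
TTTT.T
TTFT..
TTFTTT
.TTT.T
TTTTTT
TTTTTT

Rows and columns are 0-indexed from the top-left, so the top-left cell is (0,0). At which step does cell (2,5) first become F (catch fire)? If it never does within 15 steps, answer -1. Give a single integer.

Step 1: cell (2,5)='T' (+6 fires, +2 burnt)
Step 2: cell (2,5)='T' (+8 fires, +6 burnt)
Step 3: cell (2,5)='F' (+5 fires, +8 burnt)
  -> target ignites at step 3
Step 4: cell (2,5)='.' (+5 fires, +5 burnt)
Step 5: cell (2,5)='.' (+3 fires, +5 burnt)
Step 6: cell (2,5)='.' (+1 fires, +3 burnt)
Step 7: cell (2,5)='.' (+0 fires, +1 burnt)
  fire out at step 7

3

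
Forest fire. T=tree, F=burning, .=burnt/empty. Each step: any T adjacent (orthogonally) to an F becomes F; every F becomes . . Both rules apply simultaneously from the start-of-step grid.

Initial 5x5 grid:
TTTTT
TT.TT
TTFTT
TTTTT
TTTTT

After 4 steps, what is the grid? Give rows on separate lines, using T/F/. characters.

Step 1: 3 trees catch fire, 1 burn out
  TTTTT
  TT.TT
  TF.FT
  TTFTT
  TTTTT
Step 2: 7 trees catch fire, 3 burn out
  TTTTT
  TF.FT
  F...F
  TF.FT
  TTFTT
Step 3: 8 trees catch fire, 7 burn out
  TFTFT
  F...F
  .....
  F...F
  TF.FT
Step 4: 5 trees catch fire, 8 burn out
  F.F.F
  .....
  .....
  .....
  F...F

F.F.F
.....
.....
.....
F...F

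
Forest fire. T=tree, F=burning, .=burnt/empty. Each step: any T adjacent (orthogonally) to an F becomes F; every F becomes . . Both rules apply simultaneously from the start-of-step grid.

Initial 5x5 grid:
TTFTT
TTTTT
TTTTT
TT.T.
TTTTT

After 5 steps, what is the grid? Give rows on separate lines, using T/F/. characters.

Step 1: 3 trees catch fire, 1 burn out
  TF.FT
  TTFTT
  TTTTT
  TT.T.
  TTTTT
Step 2: 5 trees catch fire, 3 burn out
  F...F
  TF.FT
  TTFTT
  TT.T.
  TTTTT
Step 3: 4 trees catch fire, 5 burn out
  .....
  F...F
  TF.FT
  TT.T.
  TTTTT
Step 4: 4 trees catch fire, 4 burn out
  .....
  .....
  F...F
  TF.F.
  TTTTT
Step 5: 3 trees catch fire, 4 burn out
  .....
  .....
  .....
  F....
  TFTFT

.....
.....
.....
F....
TFTFT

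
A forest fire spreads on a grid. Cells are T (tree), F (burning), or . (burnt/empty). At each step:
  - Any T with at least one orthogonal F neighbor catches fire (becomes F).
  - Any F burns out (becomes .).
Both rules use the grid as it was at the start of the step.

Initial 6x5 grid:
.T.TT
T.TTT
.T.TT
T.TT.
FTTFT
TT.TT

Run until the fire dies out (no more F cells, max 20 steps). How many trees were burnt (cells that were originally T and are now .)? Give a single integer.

Answer: 17

Derivation:
Step 1: +7 fires, +2 burnt (F count now 7)
Step 2: +4 fires, +7 burnt (F count now 4)
Step 3: +2 fires, +4 burnt (F count now 2)
Step 4: +3 fires, +2 burnt (F count now 3)
Step 5: +1 fires, +3 burnt (F count now 1)
Step 6: +0 fires, +1 burnt (F count now 0)
Fire out after step 6
Initially T: 20, now '.': 27
Total burnt (originally-T cells now '.'): 17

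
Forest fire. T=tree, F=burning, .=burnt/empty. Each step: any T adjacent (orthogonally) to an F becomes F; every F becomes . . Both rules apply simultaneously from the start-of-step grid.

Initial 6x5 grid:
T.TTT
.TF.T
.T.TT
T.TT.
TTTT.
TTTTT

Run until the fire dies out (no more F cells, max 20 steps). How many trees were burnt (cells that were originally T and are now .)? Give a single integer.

Step 1: +2 fires, +1 burnt (F count now 2)
Step 2: +2 fires, +2 burnt (F count now 2)
Step 3: +1 fires, +2 burnt (F count now 1)
Step 4: +1 fires, +1 burnt (F count now 1)
Step 5: +1 fires, +1 burnt (F count now 1)
Step 6: +1 fires, +1 burnt (F count now 1)
Step 7: +1 fires, +1 burnt (F count now 1)
Step 8: +2 fires, +1 burnt (F count now 2)
Step 9: +2 fires, +2 burnt (F count now 2)
Step 10: +3 fires, +2 burnt (F count now 3)
Step 11: +2 fires, +3 burnt (F count now 2)
Step 12: +2 fires, +2 burnt (F count now 2)
Step 13: +0 fires, +2 burnt (F count now 0)
Fire out after step 13
Initially T: 21, now '.': 29
Total burnt (originally-T cells now '.'): 20

Answer: 20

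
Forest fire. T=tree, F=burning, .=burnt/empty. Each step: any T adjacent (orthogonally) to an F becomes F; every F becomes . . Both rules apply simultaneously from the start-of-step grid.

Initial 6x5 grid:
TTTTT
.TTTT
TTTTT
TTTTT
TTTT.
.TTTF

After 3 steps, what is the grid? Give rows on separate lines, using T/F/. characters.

Step 1: 1 trees catch fire, 1 burn out
  TTTTT
  .TTTT
  TTTTT
  TTTTT
  TTTT.
  .TTF.
Step 2: 2 trees catch fire, 1 burn out
  TTTTT
  .TTTT
  TTTTT
  TTTTT
  TTTF.
  .TF..
Step 3: 3 trees catch fire, 2 burn out
  TTTTT
  .TTTT
  TTTTT
  TTTFT
  TTF..
  .F...

TTTTT
.TTTT
TTTTT
TTTFT
TTF..
.F...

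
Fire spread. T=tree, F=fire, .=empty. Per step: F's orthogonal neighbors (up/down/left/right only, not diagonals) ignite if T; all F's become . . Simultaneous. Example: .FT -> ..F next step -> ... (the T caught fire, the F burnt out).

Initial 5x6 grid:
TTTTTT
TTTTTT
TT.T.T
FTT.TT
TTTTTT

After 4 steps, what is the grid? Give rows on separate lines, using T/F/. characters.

Step 1: 3 trees catch fire, 1 burn out
  TTTTTT
  TTTTTT
  FT.T.T
  .FT.TT
  FTTTTT
Step 2: 4 trees catch fire, 3 burn out
  TTTTTT
  FTTTTT
  .F.T.T
  ..F.TT
  .FTTTT
Step 3: 3 trees catch fire, 4 burn out
  FTTTTT
  .FTTTT
  ...T.T
  ....TT
  ..FTTT
Step 4: 3 trees catch fire, 3 burn out
  .FTTTT
  ..FTTT
  ...T.T
  ....TT
  ...FTT

.FTTTT
..FTTT
...T.T
....TT
...FTT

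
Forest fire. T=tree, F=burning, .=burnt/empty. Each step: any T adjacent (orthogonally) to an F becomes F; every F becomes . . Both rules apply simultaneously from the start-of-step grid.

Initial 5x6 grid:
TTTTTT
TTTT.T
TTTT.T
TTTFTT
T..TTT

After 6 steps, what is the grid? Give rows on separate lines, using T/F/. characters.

Step 1: 4 trees catch fire, 1 burn out
  TTTTTT
  TTTT.T
  TTTF.T
  TTF.FT
  T..FTT
Step 2: 5 trees catch fire, 4 burn out
  TTTTTT
  TTTF.T
  TTF..T
  TF...F
  T...FT
Step 3: 6 trees catch fire, 5 burn out
  TTTFTT
  TTF..T
  TF...F
  F.....
  T....F
Step 4: 6 trees catch fire, 6 burn out
  TTF.FT
  TF...F
  F.....
  ......
  F.....
Step 5: 3 trees catch fire, 6 burn out
  TF...F
  F.....
  ......
  ......
  ......
Step 6: 1 trees catch fire, 3 burn out
  F.....
  ......
  ......
  ......
  ......

F.....
......
......
......
......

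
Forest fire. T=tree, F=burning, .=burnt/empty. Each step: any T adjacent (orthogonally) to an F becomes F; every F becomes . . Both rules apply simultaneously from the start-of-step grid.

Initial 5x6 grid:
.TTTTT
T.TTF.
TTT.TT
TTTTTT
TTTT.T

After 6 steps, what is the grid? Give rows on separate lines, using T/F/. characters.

Step 1: 3 trees catch fire, 1 burn out
  .TTTFT
  T.TF..
  TTT.FT
  TTTTTT
  TTTT.T
Step 2: 5 trees catch fire, 3 burn out
  .TTF.F
  T.F...
  TTT..F
  TTTTFT
  TTTT.T
Step 3: 4 trees catch fire, 5 burn out
  .TF...
  T.....
  TTF...
  TTTF.F
  TTTT.T
Step 4: 5 trees catch fire, 4 burn out
  .F....
  T.....
  TF....
  TTF...
  TTTF.F
Step 5: 3 trees catch fire, 5 burn out
  ......
  T.....
  F.....
  TF....
  TTF...
Step 6: 3 trees catch fire, 3 burn out
  ......
  F.....
  ......
  F.....
  TF....

......
F.....
......
F.....
TF....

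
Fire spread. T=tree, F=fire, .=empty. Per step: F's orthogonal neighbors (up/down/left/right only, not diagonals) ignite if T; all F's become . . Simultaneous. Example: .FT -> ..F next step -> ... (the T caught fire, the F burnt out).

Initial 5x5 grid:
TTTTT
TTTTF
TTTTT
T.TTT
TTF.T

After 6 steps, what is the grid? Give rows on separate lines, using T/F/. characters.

Step 1: 5 trees catch fire, 2 burn out
  TTTTF
  TTTF.
  TTTTF
  T.FTT
  TF..T
Step 2: 7 trees catch fire, 5 burn out
  TTTF.
  TTF..
  TTFF.
  T..FF
  F...T
Step 3: 5 trees catch fire, 7 burn out
  TTF..
  TF...
  TF...
  F....
  ....F
Step 4: 3 trees catch fire, 5 burn out
  TF...
  F....
  F....
  .....
  .....
Step 5: 1 trees catch fire, 3 burn out
  F....
  .....
  .....
  .....
  .....
Step 6: 0 trees catch fire, 1 burn out
  .....
  .....
  .....
  .....
  .....

.....
.....
.....
.....
.....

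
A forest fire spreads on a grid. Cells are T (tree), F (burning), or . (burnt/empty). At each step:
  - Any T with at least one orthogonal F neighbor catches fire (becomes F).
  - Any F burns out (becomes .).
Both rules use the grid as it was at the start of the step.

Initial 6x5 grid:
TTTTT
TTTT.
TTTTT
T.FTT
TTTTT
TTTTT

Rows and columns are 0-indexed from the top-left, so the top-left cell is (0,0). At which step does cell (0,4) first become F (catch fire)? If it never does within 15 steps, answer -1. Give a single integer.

Step 1: cell (0,4)='T' (+3 fires, +1 burnt)
Step 2: cell (0,4)='T' (+7 fires, +3 burnt)
Step 3: cell (0,4)='T' (+9 fires, +7 burnt)
Step 4: cell (0,4)='T' (+6 fires, +9 burnt)
Step 5: cell (0,4)='F' (+2 fires, +6 burnt)
  -> target ignites at step 5
Step 6: cell (0,4)='.' (+0 fires, +2 burnt)
  fire out at step 6

5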